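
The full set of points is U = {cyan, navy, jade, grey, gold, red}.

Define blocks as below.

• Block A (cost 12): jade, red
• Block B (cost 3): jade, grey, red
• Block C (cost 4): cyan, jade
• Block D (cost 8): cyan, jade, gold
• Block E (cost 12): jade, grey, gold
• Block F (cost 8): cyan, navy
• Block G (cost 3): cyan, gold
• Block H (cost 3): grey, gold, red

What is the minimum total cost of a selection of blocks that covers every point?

14

B, F, H together cover every point (B ∪ F ∪ H = {cyan, navy, jade, grey, gold, red}); total cost 3 + 8 + 3 = 14.
No covering selection has total cost below 14.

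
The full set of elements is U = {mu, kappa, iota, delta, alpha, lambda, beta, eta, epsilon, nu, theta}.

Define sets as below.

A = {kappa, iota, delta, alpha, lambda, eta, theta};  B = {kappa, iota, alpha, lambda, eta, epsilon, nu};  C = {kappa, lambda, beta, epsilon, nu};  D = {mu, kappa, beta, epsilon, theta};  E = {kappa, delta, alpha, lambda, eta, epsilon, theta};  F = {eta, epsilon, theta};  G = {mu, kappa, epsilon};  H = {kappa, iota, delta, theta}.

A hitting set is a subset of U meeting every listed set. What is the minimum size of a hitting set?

The 2 elements {delta, epsilon} hit every set.
No single element lies in every set, so at least 2 are needed and 2 is optimal.

2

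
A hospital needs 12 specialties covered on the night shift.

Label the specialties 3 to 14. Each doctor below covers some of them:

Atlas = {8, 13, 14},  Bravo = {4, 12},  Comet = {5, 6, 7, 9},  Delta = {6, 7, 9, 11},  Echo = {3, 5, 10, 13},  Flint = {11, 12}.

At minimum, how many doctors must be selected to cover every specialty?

4

Take {Atlas, Bravo, Delta, Echo}. Their union is {3, 4, 5, 6, 7, 8, 9, 10, 11, 12, 13, 14}, which is all 12 specialties.
Only Bravo contains 4, so Bravo is forced; the remaining 10 specialties need at least 3 more doctors (each remaining doctor adds at most 4) — so at least 4 doctors are needed, and 4 is optimal.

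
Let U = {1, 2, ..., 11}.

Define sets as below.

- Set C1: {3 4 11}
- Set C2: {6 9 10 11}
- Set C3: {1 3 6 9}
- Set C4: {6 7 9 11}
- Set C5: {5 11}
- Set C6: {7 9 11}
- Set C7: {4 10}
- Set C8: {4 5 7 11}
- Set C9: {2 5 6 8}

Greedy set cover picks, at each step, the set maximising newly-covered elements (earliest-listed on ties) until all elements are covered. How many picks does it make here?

4

Greedy: pick C2 (covers 4 new) → pick C8 (covers 3 new) → pick C3 (covers 2 new) → pick C9 (covers 2 new). Total picks: 4.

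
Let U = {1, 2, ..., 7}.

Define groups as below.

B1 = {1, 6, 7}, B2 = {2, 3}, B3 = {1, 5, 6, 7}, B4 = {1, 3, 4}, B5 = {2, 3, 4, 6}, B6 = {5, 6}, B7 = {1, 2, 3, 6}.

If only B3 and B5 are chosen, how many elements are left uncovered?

Union of B3, B5 = {1, 2, 3, 4, 5, 6, 7} — that's every element, so 0 are uncovered.

0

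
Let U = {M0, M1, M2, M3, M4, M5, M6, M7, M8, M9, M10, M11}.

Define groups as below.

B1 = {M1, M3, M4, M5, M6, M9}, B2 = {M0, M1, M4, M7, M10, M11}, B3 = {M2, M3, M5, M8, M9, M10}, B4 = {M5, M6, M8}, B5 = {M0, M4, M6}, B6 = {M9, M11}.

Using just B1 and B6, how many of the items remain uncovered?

5

Union of B1, B6 = {M1, M3, M4, M5, M6, M9, M11}.
Not covered: M0, M2, M7, M8, M10 — 5 items.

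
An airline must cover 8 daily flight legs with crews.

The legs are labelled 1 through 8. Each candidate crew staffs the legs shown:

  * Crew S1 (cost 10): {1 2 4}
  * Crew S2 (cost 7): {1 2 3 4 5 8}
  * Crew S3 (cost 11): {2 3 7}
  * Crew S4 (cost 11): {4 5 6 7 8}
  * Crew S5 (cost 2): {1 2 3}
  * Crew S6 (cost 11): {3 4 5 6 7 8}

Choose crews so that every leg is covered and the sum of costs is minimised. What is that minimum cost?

S4, S5 together cover every leg (S4 ∪ S5 = {1, 2, 3, 4, 5, 6, 7, 8}); total cost 11 + 2 = 13.
No covering selection has total cost below 13.

13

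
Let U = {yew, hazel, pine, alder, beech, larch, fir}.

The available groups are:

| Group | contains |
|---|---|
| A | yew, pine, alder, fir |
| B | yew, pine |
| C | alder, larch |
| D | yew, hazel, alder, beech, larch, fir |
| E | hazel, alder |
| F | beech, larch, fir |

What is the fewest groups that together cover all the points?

2

A and D together: A ∪ D = {yew, hazel, pine, alder, beech, larch, fir} — every point is covered.
No single group has all 7 points (the largest, D, has 6), so 2 is optimal.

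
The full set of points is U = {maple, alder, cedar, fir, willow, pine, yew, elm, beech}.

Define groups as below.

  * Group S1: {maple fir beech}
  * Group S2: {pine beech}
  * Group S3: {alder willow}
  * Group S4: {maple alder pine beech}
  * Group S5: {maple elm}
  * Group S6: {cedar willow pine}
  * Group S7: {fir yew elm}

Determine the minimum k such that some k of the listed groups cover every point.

3

S4 and S6 and S7 together: S4 ∪ S6 ∪ S7 = {maple, alder, cedar, fir, willow, pine, yew, elm, beech} — every point is covered.
Each group has at most 4 points, and 2·4 = 8 < 9 — so at least 3 groups are needed, and 3 is optimal.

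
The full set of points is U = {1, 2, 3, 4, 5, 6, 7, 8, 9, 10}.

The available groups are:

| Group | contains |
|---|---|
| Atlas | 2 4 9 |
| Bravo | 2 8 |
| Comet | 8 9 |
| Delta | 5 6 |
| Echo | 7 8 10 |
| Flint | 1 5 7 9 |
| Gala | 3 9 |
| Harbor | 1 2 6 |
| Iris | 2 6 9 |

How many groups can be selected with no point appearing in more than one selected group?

Atlas, Delta, Echo are pairwise disjoint (Atlas={2,4,9}; Delta={5,6}; Echo={7,8,10}).
Every remaining group overlaps one of these, and no 4 of the listed groups are pairwise disjoint, so 3 is the maximum.

3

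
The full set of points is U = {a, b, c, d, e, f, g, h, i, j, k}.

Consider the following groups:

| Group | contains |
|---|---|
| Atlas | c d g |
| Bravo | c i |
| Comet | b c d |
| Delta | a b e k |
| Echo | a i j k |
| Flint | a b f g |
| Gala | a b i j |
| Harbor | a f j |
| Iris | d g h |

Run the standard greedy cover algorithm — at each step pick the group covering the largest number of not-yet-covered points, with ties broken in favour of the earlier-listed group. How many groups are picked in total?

5

Greedy: pick Delta (covers 4 new) → pick Atlas (covers 3 new) → pick Echo (covers 2 new) → pick Flint (covers 1 new) → pick Iris (covers 1 new). Total picks: 5.
(The true minimum cover uses only 4 groups, so greedy is not optimal here.)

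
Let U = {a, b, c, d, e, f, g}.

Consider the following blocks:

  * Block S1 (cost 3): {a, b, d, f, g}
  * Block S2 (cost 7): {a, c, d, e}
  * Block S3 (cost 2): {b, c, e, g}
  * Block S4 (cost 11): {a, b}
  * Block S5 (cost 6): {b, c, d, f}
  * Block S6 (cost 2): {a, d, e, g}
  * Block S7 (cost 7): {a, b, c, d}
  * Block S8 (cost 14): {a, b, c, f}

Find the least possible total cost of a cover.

S1, S3 together cover every point (S1 ∪ S3 = {a, b, c, d, e, f, g}); total cost 3 + 2 = 5.
No covering selection has total cost below 5.

5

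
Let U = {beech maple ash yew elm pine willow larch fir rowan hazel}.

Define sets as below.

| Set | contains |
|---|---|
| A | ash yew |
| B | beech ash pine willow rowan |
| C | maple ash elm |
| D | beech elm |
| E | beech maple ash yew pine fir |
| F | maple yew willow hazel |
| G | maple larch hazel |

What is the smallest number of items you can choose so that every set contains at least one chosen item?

3

The 3 items {beech, ash, hazel} hit every set.
The sets A, D, G are pairwise disjoint, so any hitting set needs a separate item for each — at least 3. Hence 3 is optimal.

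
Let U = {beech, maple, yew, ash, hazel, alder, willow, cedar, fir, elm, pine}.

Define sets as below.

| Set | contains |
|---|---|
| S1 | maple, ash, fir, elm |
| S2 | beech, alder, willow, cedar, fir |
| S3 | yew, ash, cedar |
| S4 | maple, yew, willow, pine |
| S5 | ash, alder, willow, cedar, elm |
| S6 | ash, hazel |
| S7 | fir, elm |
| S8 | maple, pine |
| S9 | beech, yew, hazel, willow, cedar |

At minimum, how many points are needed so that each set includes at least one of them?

4

Take H = {maple, yew, ash, fir}. Each listed set contains at least one of these, so H is a hitting set of size 4.
No choice of 3 points meets every set, so 4 is the minimum.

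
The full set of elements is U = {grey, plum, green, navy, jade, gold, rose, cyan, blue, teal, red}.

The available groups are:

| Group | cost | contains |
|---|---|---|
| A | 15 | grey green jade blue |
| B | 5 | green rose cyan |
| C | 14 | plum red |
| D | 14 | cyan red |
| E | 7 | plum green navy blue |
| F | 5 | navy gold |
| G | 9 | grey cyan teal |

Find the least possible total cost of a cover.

48

A, B, C, F, G together cover every element (A ∪ B ∪ C ∪ F ∪ G = {grey, plum, green, navy, jade, gold, rose, cyan, blue, teal, red}); total cost 15 + 5 + 14 + 5 + 9 = 48.
The greedy pick B, E, G, F, C, A costs 55; no covering selection beats 48.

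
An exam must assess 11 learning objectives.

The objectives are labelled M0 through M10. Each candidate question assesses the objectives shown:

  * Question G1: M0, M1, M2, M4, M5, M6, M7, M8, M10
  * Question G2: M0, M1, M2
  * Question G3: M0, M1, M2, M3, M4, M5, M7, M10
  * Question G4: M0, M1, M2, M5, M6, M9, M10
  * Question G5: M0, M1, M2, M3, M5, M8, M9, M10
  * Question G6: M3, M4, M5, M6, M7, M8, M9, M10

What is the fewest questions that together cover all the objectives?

G3 and G6 together: G3 ∪ G6 = {M0, M1, M2, M3, M4, M5, M6, M7, M8, M9, M10} — every objective is covered.
No single question has all 11 objectives (the largest, G1, has 9), so 2 is optimal.

2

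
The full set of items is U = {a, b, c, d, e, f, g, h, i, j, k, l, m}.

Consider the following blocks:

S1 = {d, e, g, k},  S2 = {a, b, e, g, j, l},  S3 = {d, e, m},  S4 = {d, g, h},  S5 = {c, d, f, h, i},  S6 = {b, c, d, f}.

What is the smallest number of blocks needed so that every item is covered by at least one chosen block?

4

Take {S1, S2, S3, S5}. Their union is {a, b, c, d, e, f, g, h, i, j, k, l, m}, which is all 13 items.
Only S1 contains k, so S1 is forced; the remaining 9 items need at least 3 more blocks (each remaining block adds at most 4) — so at least 4 blocks are needed, and 4 is optimal.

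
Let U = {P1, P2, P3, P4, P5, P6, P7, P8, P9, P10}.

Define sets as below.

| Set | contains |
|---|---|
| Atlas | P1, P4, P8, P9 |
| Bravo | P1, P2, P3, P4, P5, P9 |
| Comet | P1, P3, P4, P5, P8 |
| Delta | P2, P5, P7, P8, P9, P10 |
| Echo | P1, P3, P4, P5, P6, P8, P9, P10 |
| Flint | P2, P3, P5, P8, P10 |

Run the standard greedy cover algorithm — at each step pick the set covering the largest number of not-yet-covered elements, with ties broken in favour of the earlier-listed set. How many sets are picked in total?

2

Greedy: pick Echo (covers 8 new) → pick Delta (covers 2 new). Total picks: 2.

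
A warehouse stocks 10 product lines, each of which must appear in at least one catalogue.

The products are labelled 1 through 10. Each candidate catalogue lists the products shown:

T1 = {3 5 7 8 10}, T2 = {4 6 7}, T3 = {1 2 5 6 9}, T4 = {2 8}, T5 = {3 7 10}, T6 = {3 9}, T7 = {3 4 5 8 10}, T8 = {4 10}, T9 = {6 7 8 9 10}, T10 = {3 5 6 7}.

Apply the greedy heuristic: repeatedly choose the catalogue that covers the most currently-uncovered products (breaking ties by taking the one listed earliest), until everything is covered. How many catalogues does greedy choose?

3

Greedy: pick T1 (covers 5 new) → pick T3 (covers 4 new) → pick T2 (covers 1 new). Total picks: 3.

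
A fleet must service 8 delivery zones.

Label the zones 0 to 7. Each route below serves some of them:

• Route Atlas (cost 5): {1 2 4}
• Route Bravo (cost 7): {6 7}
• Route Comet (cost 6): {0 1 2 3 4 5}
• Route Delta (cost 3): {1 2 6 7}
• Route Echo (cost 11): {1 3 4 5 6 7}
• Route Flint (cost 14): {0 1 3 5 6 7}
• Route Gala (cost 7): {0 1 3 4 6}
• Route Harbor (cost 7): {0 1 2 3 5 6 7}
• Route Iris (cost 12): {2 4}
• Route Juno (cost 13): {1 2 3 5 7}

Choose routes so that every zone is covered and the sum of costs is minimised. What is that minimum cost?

9

Comet, Delta together cover every zone (Comet ∪ Delta = {0, 1, 2, 3, 4, 5, 6, 7}); total cost 6 + 3 = 9.
No covering selection has total cost below 9.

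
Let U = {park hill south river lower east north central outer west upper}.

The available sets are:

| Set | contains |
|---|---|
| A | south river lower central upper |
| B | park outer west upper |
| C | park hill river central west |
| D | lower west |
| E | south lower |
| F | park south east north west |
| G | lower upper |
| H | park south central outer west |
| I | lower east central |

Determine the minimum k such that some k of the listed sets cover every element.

4

B, C, F, and G cover everything between them: the union {park, hill, south, river, lower, east, north, central, outer, west, upper} is all of U.
No 3 of the 9 sets cover everything (all 84 combinations miss at least one element), so 4 is optimal.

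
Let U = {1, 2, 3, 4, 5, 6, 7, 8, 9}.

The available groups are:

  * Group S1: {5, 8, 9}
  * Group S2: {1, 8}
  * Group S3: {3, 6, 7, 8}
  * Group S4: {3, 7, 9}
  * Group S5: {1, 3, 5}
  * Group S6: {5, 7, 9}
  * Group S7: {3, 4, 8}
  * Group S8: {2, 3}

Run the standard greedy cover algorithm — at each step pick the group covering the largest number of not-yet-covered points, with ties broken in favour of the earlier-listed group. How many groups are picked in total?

5

Greedy: pick S3 (covers 4 new) → pick S1 (covers 2 new) → pick S2 (covers 1 new) → pick S7 (covers 1 new) → pick S8 (covers 1 new). Total picks: 5.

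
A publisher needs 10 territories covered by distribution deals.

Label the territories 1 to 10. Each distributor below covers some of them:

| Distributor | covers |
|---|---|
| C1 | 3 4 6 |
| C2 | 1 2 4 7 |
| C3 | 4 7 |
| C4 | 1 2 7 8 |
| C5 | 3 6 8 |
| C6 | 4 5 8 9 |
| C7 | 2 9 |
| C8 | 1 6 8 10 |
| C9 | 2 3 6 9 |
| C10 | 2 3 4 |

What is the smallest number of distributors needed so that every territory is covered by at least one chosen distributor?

4

Take {C4, C6, C8, C10}. Their union is {1, 2, 3, 4, 5, 6, 7, 8, 9, 10}, which is all 10 territories.
No 3 of the 10 distributors cover everything (all 120 combinations miss at least one territory), so 4 is optimal.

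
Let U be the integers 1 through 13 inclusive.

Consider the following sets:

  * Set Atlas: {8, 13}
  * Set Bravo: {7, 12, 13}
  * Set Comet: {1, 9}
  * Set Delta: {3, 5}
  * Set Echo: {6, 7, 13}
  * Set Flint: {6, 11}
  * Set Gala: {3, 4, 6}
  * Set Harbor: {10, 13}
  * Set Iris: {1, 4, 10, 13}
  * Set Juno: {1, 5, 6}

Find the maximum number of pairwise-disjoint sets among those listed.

Bravo, Comet, Delta, Flint are pairwise disjoint (Bravo={7,12,13}; Comet={1,9}; Delta={3,5}; Flint={6,11}).
Every remaining set overlaps one of these, and no 5 of the listed sets are pairwise disjoint, so 4 is the maximum.

4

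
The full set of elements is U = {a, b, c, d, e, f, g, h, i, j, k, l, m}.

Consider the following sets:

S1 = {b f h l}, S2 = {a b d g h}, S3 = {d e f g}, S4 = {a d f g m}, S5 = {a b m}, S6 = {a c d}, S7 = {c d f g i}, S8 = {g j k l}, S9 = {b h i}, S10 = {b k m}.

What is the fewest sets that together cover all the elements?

5

Take {S3, S5, S7, S8, S9}. Their union is {a, b, c, d, e, f, g, h, i, j, k, l, m}, which is all 13 elements.
No 4 of the 10 sets cover everything (all 210 combinations miss at least one element), so 5 is optimal.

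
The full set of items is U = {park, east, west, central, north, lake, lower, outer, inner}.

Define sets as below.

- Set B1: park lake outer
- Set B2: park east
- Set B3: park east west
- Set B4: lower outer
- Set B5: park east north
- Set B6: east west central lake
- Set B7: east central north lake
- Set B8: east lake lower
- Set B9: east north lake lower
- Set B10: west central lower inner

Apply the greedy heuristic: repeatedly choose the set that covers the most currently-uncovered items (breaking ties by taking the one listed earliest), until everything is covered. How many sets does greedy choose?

4

Greedy: pick B6 (covers 4 new) → pick B1 (covers 2 new) → pick B9 (covers 2 new) → pick B10 (covers 1 new). Total picks: 4.
(The true minimum cover uses only 3 sets, so greedy is not optimal here.)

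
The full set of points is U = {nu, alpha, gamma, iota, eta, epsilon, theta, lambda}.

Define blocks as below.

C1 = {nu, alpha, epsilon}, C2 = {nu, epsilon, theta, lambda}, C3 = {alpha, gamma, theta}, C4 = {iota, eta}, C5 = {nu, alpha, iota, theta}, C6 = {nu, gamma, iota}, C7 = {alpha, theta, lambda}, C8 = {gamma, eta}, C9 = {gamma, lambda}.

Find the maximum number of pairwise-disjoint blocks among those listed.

3

C1, C4, C9 are pairwise disjoint (C1={nu,alpha,epsilon}; C4={iota,eta}; C9={gamma,lambda}).
Every remaining block overlaps one of these, and no 4 of the listed blocks are pairwise disjoint, so 3 is the maximum.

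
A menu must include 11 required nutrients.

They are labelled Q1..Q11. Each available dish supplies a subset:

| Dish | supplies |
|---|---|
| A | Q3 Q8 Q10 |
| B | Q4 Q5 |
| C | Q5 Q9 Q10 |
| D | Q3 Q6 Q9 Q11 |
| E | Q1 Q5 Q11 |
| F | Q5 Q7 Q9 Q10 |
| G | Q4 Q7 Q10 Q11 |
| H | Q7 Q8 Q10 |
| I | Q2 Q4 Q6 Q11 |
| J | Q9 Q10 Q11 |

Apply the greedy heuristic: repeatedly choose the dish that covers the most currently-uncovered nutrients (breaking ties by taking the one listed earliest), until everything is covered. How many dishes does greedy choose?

Greedy: pick D (covers 4 new) → pick F (covers 3 new) → pick I (covers 2 new) → pick A (covers 1 new) → pick E (covers 1 new). Total picks: 5.
(The true minimum cover uses only 4 dishes, so greedy is not optimal here.)

5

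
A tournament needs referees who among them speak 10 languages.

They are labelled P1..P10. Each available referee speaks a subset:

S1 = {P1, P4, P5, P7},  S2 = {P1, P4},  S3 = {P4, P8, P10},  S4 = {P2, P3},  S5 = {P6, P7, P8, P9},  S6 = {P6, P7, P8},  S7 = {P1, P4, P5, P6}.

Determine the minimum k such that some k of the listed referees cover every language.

4

Take {S3, S4, S5, S7}. Their union is {P1, P2, P3, P4, P5, P6, P7, P8, P9, P10}, which is all 10 languages.
Only S3 contains P10, so S3 is forced; the remaining 7 languages need at least 3 more referees (each remaining referee adds at most 3) — so at least 4 referees are needed, and 4 is optimal.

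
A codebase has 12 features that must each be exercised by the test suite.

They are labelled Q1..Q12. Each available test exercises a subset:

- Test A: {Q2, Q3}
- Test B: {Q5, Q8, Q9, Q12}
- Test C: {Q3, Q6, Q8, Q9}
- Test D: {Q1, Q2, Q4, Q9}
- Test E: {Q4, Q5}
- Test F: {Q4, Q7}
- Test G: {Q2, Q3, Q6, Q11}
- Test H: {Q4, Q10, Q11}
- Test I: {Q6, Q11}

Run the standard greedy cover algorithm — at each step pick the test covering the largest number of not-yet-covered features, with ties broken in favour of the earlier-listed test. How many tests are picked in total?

5

Greedy: pick B (covers 4 new) → pick G (covers 4 new) → pick D (covers 2 new) → pick F (covers 1 new) → pick H (covers 1 new). Total picks: 5.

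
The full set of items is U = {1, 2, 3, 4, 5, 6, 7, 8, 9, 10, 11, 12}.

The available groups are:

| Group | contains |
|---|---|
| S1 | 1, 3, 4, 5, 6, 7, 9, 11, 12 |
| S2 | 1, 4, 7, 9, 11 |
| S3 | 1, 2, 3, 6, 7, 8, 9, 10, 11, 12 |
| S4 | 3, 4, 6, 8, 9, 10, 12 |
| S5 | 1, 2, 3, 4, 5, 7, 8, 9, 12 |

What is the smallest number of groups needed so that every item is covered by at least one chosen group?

2

S3 and S5 together: S3 ∪ S5 = {1, 2, 3, 4, 5, 6, 7, 8, 9, 10, 11, 12} — every item is covered.
No single group has all 12 items (the largest, S3, has 10), so 2 is optimal.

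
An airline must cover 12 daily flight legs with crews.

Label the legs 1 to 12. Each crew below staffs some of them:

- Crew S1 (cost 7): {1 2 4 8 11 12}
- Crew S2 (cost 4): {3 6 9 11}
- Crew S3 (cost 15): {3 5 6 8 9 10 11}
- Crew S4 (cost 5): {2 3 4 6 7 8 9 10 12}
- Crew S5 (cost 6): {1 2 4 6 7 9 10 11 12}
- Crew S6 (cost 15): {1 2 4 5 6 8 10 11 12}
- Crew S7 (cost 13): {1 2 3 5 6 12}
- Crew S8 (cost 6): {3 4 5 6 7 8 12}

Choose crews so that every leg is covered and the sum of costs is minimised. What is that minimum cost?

S5, S8 together cover every leg (S5 ∪ S8 = {1, 2, 3, 4, 5, 6, 7, 8, 9, 10, 11, 12}); total cost 6 + 6 = 12.
The greedy pick S4, S5, S8 costs 17; no covering selection beats 12.

12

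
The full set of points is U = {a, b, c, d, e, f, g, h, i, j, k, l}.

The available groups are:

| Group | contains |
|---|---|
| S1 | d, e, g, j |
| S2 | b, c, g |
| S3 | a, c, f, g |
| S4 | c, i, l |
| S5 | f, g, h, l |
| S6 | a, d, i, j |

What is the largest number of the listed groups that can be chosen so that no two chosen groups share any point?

S2, S6 are pairwise disjoint (S2={b,c,g}; S6={a,d,i,j}).
Every remaining group overlaps one of these, and no 3 of the listed groups are pairwise disjoint, so 2 is the maximum.

2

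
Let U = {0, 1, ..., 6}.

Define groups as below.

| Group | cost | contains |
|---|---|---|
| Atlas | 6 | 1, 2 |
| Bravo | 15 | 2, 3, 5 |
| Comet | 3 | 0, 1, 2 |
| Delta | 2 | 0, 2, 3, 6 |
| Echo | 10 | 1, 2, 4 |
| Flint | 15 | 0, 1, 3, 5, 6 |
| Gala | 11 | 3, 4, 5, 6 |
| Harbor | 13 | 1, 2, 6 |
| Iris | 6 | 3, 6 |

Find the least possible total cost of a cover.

14

Comet, Gala together cover every element (Comet ∪ Gala = {0, 1, 2, 3, 4, 5, 6}); total cost 3 + 11 = 14.
The greedy pick Delta, Comet, Gala costs 16; no covering selection beats 14.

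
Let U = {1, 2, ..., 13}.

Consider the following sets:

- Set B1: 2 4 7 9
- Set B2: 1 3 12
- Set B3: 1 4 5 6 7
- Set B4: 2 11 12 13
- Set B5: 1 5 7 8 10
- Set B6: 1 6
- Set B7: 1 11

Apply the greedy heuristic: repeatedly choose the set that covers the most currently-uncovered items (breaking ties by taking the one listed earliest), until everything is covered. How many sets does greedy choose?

5

Greedy: pick B3 (covers 5 new) → pick B4 (covers 4 new) → pick B5 (covers 2 new) → pick B1 (covers 1 new) → pick B2 (covers 1 new). Total picks: 5.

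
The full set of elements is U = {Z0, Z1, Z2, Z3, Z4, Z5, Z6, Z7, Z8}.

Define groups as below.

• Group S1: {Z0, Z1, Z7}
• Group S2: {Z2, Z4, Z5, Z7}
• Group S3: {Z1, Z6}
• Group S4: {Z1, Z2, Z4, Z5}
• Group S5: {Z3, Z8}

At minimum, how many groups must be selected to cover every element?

4

Take {S1, S2, S3, S5}. Their union is {Z0, Z1, Z2, Z3, Z4, Z5, Z6, Z7, Z8}, which is all 9 elements.
No 3 of the 5 groups cover everything (all 10 combinations miss at least one element), so 4 is optimal.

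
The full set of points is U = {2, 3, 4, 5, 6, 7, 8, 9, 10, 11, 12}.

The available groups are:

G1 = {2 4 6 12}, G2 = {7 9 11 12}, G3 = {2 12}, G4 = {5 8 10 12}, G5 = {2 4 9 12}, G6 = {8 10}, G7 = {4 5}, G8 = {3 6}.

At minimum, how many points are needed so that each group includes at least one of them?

H = {5, 6, 10, 12} meets every group (each contains at least one member of H), and |H| = 4.
The groups G3, G6, G7, G8 are pairwise disjoint, so any hitting set needs a separate point for each — at least 4. Hence 4 is optimal.

4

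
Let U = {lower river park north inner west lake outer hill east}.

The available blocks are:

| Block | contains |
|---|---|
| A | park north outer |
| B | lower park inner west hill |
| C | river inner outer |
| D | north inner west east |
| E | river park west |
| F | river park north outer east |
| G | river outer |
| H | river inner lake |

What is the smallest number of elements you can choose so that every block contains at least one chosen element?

3

Take T = {lower, river, north}. Each listed block contains at least one of these, so T is a hitting set of size 3.
No choice of 2 elements meets every block, so 3 is the minimum.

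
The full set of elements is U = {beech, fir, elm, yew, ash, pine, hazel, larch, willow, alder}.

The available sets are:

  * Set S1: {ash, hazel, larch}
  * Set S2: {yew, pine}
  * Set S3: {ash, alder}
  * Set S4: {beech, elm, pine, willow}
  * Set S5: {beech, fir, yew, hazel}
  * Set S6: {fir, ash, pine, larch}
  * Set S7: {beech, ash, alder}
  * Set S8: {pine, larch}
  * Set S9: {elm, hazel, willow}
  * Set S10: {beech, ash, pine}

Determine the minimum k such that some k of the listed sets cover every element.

4

S3 and S5 and S6 and S9 together: S3 ∪ S5 ∪ S6 ∪ S9 = {beech, fir, elm, yew, ash, pine, hazel, larch, willow, alder} — every element is covered.
No 3 of the 10 sets cover everything (all 120 combinations miss at least one element), so 4 is optimal.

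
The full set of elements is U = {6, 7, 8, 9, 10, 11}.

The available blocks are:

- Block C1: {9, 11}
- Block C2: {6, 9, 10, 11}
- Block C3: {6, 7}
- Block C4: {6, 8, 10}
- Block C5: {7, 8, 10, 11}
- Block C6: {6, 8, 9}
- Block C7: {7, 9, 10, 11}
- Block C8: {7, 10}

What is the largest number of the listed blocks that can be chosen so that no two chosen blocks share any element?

2

C1, C8 are pairwise disjoint (C1={9,11}; C8={7,10}).
Every remaining block overlaps one of these, and no 3 of the listed blocks are pairwise disjoint, so 2 is the maximum.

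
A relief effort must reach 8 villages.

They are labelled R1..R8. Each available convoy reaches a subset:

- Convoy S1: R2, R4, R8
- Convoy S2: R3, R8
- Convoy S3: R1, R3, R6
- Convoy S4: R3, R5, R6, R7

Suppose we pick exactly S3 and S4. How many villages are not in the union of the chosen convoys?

3

Union of S3, S4 = {R1, R3, R5, R6, R7}.
Not covered: R2, R4, R8 — 3 villages.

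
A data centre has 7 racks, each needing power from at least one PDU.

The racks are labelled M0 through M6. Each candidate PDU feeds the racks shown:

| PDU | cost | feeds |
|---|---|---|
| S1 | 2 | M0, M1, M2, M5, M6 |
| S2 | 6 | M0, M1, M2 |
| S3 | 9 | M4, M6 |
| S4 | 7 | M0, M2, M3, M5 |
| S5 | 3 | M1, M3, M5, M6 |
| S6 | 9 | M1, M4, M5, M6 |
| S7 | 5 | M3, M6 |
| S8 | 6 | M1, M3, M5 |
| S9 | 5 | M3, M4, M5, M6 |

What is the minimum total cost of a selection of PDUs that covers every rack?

S1, S9 together cover every rack (S1 ∪ S9 = {M0, M1, M2, M3, M4, M5, M6}); total cost 2 + 5 = 7.
No covering selection has total cost below 7.

7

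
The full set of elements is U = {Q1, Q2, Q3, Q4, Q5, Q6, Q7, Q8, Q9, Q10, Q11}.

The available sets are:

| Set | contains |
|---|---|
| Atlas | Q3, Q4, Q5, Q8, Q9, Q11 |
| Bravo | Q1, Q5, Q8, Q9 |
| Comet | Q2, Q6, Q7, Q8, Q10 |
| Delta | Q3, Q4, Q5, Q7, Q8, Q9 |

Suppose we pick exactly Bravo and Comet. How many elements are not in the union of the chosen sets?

Union of Bravo, Comet = {Q1, Q2, Q5, Q6, Q7, Q8, Q9, Q10}.
Not covered: Q3, Q4, Q11 — 3 elements.

3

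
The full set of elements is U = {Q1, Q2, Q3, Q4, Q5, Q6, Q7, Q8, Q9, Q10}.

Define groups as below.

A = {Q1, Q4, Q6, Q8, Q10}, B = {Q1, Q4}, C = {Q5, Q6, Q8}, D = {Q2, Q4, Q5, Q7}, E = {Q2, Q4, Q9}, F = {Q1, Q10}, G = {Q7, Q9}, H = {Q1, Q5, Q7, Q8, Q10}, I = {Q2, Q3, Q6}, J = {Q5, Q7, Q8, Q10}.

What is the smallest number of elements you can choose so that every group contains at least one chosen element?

T = {Q1, Q3, Q5, Q9} meets every group (each contains at least one member of T), and |T| = 4.
No choice of 3 elements meets every group, so 4 is the minimum.

4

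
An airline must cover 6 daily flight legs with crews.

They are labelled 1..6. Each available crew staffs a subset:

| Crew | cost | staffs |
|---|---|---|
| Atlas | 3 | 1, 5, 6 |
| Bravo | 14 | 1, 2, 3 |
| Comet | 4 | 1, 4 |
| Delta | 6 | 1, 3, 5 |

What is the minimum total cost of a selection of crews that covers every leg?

Atlas, Bravo, Comet together cover every leg (Atlas ∪ Bravo ∪ Comet = {1, 2, 3, 4, 5, 6}); total cost 3 + 14 + 4 = 21.
The greedy pick Atlas, Comet, Delta, Bravo costs 27; no covering selection beats 21.

21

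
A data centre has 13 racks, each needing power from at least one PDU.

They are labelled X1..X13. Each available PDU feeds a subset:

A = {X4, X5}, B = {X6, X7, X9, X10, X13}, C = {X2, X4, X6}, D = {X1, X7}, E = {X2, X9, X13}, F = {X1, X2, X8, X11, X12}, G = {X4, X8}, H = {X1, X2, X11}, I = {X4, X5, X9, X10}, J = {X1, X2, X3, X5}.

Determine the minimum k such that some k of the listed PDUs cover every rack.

4

Take {B, F, I, J}. Their union is {X1, X2, X3, X4, X5, X6, X7, X8, X9, X10, X11, X12, X13}, which is all 13 racks.
No 3 of the 10 PDUs cover everything (all 120 combinations miss at least one rack), so 4 is optimal.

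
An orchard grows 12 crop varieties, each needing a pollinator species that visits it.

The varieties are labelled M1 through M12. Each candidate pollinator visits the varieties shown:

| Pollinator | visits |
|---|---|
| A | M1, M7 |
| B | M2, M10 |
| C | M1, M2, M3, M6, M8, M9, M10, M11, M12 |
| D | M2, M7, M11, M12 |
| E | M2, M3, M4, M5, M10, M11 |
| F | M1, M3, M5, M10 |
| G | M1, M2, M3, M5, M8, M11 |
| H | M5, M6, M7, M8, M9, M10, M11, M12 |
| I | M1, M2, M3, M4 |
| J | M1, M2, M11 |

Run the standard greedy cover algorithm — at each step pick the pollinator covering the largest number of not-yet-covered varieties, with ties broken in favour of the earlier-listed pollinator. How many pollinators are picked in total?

Greedy: pick C (covers 9 new) → pick E (covers 2 new) → pick A (covers 1 new). Total picks: 3.
(The true minimum cover uses only 2 pollinators, so greedy is not optimal here.)

3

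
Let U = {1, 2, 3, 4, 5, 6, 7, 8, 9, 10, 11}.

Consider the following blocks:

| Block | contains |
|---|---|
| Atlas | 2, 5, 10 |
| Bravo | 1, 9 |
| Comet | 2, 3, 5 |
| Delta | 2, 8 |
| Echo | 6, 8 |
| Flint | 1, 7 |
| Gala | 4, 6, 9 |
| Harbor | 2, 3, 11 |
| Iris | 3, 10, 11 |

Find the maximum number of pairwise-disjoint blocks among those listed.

4

Delta, Flint, Gala, Iris are pairwise disjoint (Delta={2,8}; Flint={1,7}; Gala={4,6,9}; Iris={3,10,11}).
Every remaining block overlaps one of these, and no 5 of the listed blocks are pairwise disjoint, so 4 is the maximum.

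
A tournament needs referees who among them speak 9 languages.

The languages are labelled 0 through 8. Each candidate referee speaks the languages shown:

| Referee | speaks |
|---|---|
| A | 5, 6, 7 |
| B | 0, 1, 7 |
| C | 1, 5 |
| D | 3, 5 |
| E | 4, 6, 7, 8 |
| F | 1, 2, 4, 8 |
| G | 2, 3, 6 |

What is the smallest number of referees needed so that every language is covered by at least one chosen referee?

Take {B, C, F, G}. Their union is {0, 1, 2, 3, 4, 5, 6, 7, 8}, which is all 9 languages.
No 3 of the 7 referees cover everything (all 35 combinations miss at least one language), so 4 is optimal.

4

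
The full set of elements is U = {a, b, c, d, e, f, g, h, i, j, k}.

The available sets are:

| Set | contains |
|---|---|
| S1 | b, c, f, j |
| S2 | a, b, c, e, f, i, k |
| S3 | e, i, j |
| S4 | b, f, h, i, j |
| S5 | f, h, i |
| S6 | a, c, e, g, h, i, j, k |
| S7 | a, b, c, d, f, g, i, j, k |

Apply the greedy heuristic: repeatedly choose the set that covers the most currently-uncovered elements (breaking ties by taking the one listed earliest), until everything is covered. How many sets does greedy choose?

2

Greedy: pick S7 (covers 9 new) → pick S6 (covers 2 new). Total picks: 2.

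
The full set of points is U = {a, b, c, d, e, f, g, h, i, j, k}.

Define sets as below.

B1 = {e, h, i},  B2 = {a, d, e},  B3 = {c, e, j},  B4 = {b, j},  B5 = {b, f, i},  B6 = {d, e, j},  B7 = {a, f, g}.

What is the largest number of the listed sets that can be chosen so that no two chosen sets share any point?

B1, B4, B7 are pairwise disjoint (B1={e,h,i}; B4={b,j}; B7={a,f,g}).
Every remaining set overlaps one of these, and no 4 of the listed sets are pairwise disjoint, so 3 is the maximum.

3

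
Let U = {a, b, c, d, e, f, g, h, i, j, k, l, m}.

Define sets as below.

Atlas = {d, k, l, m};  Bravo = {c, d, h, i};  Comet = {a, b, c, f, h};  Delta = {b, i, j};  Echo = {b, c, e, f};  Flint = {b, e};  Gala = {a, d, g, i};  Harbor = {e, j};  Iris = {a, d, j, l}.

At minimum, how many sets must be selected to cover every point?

4

Take {Atlas, Comet, Gala, Harbor}. Their union is {a, b, c, d, e, f, g, h, i, j, k, l, m}, which is all 13 points.
Only Gala contains g, so Gala is forced; the remaining 9 points need at least 3 more sets (each remaining set adds at most 4) — so at least 4 sets are needed, and 4 is optimal.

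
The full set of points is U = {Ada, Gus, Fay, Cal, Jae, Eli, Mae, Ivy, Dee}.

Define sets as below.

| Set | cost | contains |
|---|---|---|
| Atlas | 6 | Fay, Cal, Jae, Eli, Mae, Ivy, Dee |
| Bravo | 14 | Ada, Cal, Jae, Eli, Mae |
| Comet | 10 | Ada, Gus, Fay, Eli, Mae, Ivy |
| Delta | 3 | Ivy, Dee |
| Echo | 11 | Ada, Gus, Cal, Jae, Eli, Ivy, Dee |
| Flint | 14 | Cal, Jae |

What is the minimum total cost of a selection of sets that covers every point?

16

Atlas, Comet together cover every point (Atlas ∪ Comet = {Ada, Gus, Fay, Cal, Jae, Eli, Mae, Ivy, Dee}); total cost 6 + 10 = 16.
No covering selection has total cost below 16.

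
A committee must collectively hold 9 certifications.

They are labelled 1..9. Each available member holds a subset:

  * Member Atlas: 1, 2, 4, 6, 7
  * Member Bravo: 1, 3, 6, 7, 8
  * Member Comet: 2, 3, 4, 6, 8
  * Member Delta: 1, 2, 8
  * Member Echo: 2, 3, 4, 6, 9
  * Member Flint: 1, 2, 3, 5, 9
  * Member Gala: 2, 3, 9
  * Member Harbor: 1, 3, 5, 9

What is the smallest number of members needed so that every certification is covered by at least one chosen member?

Atlas and Bravo and Flint together: Atlas ∪ Bravo ∪ Flint = {1, 2, 3, 4, 5, 6, 7, 8, 9} — every certification is covered.
No 2 of the 8 members cover everything (all 28 combinations miss at least one certification), so 3 is optimal.

3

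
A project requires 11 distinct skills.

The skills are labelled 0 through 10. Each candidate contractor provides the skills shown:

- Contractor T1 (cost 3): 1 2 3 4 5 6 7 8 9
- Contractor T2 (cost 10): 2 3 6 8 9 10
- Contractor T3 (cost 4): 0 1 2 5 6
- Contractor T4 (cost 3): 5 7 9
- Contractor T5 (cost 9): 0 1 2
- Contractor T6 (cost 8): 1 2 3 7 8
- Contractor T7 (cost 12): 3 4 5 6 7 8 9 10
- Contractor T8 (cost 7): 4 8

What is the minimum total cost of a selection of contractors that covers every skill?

T3, T7 together cover every skill (T3 ∪ T7 = {0, 1, 2, 3, 4, 5, 6, 7, 8, 9, 10}); total cost 4 + 12 = 16.
The greedy pick T1, T3, T2 costs 17; no covering selection beats 16.

16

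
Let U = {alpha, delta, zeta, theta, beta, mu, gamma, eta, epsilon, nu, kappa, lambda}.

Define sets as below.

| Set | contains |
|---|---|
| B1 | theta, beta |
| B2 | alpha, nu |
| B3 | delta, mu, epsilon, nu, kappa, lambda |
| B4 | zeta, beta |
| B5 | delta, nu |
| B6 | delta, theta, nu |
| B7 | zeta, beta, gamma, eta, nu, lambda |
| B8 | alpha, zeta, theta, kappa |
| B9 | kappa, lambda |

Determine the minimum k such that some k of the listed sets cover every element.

B3 and B7 and B8 together: B3 ∪ B7 ∪ B8 = {alpha, delta, zeta, theta, beta, mu, gamma, eta, epsilon, nu, kappa, lambda} — every element is covered.
Only B3 contains mu, so B3 is forced; the remaining 6 elements need at least 2 more sets (each remaining set adds at most 4) — so at least 3 sets are needed, and 3 is optimal.

3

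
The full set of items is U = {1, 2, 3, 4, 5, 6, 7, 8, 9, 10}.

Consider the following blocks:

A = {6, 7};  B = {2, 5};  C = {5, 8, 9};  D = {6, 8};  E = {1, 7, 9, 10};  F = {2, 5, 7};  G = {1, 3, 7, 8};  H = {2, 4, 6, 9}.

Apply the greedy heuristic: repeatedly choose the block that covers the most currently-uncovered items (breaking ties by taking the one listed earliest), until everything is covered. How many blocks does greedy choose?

Greedy: pick E (covers 4 new) → pick H (covers 3 new) → pick C (covers 2 new) → pick G (covers 1 new). Total picks: 4.

4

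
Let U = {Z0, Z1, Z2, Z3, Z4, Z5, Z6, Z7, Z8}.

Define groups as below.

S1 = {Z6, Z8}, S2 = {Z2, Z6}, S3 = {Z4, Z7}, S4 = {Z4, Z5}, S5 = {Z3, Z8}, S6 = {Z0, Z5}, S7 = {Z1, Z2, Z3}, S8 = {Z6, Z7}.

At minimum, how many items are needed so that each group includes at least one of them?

The 4 items {Z0, Z3, Z4, Z6} hit every group.
The groups S1, S3, S6, S7 are pairwise disjoint, so any hitting set needs a separate item for each — at least 4. Hence 4 is optimal.

4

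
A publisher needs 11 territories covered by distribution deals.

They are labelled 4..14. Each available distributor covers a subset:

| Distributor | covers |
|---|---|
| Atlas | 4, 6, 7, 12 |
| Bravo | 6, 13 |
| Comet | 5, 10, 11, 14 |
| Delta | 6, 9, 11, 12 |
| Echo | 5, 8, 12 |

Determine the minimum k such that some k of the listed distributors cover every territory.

5

Take {Atlas, Bravo, Comet, Delta, Echo}. Their union is {4, 5, 6, 7, 8, 9, 10, 11, 12, 13, 14}, which is all 11 territories.
No 4 of the 5 distributors cover everything (all 5 combinations miss at least one territory), so 5 is optimal.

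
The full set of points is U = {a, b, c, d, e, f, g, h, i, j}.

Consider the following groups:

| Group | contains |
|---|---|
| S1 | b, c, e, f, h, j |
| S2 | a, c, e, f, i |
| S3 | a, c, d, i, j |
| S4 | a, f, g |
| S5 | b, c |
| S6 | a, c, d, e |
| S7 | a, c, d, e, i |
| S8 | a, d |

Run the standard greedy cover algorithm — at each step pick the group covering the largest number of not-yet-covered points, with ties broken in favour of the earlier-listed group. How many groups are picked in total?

3

Greedy: pick S1 (covers 6 new) → pick S3 (covers 3 new) → pick S4 (covers 1 new). Total picks: 3.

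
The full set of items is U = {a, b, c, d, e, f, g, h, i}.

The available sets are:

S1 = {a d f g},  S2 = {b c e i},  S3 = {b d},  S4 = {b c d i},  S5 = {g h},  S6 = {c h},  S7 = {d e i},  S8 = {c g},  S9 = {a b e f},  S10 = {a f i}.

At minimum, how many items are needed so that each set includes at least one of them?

4

The 4 items {c, d, f, h} hit every set.
No choice of 3 items meets every set, so 4 is the minimum.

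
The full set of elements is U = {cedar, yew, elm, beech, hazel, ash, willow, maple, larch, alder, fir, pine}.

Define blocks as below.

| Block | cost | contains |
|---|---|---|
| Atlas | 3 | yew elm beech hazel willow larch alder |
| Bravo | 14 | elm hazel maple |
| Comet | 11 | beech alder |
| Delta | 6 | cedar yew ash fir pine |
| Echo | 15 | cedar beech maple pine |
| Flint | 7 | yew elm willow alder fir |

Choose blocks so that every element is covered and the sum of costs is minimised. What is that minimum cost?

Atlas, Bravo, Delta together cover every element (Atlas ∪ Bravo ∪ Delta = {cedar, yew, elm, beech, hazel, ash, willow, maple, larch, alder, fir, pine}); total cost 3 + 14 + 6 = 23.
No covering selection has total cost below 23.

23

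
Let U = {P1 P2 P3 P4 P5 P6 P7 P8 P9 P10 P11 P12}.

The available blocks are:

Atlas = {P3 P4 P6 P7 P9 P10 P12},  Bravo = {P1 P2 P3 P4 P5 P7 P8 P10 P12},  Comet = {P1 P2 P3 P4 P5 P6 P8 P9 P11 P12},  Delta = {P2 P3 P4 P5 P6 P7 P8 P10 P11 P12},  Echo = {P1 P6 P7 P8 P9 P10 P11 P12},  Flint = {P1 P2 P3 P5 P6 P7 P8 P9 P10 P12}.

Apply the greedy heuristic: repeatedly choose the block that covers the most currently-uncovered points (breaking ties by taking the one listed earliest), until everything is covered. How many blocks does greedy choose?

Greedy: pick Comet (covers 10 new) → pick Atlas (covers 2 new). Total picks: 2.

2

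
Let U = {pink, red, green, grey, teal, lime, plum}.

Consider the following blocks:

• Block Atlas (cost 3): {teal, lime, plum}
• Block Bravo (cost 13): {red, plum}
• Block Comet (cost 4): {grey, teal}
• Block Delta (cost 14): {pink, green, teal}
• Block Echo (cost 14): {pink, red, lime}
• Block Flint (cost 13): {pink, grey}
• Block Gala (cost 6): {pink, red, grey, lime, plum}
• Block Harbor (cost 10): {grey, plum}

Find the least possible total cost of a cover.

20

Delta, Gala together cover every point (Delta ∪ Gala = {pink, red, green, grey, teal, lime, plum}); total cost 14 + 6 = 20.
The greedy pick Atlas, Gala, Delta costs 23; no covering selection beats 20.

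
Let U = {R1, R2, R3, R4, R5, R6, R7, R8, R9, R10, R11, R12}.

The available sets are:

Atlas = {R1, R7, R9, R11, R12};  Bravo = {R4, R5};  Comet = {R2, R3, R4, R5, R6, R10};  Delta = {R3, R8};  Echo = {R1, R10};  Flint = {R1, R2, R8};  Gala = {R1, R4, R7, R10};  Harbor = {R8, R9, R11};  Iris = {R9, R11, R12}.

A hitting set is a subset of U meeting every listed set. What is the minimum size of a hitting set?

H = {R5, R8, R10, R11} meets every set (each contains at least one member of H), and |H| = 4.
The sets Bravo, Delta, Echo, Iris are pairwise disjoint, so any hitting set needs a separate point for each — at least 4. Hence 4 is optimal.

4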